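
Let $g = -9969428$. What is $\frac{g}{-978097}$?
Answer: $\frac{9969428}{978097} \approx 10.193$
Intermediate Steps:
$\frac{g}{-978097} = - \frac{9969428}{-978097} = \left(-9969428\right) \left(- \frac{1}{978097}\right) = \frac{9969428}{978097}$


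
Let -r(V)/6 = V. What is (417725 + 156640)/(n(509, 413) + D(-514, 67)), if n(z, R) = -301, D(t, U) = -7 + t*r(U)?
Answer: 114873/41264 ≈ 2.7839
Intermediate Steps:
r(V) = -6*V
D(t, U) = -7 - 6*U*t (D(t, U) = -7 + t*(-6*U) = -7 - 6*U*t)
(417725 + 156640)/(n(509, 413) + D(-514, 67)) = (417725 + 156640)/(-301 + (-7 - 6*67*(-514))) = 574365/(-301 + (-7 + 206628)) = 574365/(-301 + 206621) = 574365/206320 = 574365*(1/206320) = 114873/41264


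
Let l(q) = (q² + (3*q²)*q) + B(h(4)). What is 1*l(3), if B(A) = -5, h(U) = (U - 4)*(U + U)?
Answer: 85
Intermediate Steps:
h(U) = 2*U*(-4 + U) (h(U) = (-4 + U)*(2*U) = 2*U*(-4 + U))
l(q) = -5 + q² + 3*q³ (l(q) = (q² + (3*q²)*q) - 5 = (q² + 3*q³) - 5 = -5 + q² + 3*q³)
1*l(3) = 1*(-5 + 3² + 3*3³) = 1*(-5 + 9 + 3*27) = 1*(-5 + 9 + 81) = 1*85 = 85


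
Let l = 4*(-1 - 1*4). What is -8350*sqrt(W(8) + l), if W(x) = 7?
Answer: -8350*I*sqrt(13) ≈ -30106.0*I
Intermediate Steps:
l = -20 (l = 4*(-1 - 4) = 4*(-5) = -20)
-8350*sqrt(W(8) + l) = -8350*sqrt(7 - 20) = -8350*I*sqrt(13)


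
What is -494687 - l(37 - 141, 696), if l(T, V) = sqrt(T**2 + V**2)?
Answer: -494687 - 8*sqrt(7738) ≈ -4.9539e+5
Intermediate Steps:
-494687 - l(37 - 141, 696) = -494687 - sqrt((37 - 141)**2 + 696**2) = -494687 - sqrt((-104)**2 + 484416) = -494687 - sqrt(10816 + 484416) = -494687 - sqrt(495232) = -494687 - 8*sqrt(7738)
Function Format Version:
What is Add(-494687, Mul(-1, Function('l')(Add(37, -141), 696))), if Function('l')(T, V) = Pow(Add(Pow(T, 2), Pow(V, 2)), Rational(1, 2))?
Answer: Add(-494687, Mul(-8, Pow(7738, Rational(1, 2)))) ≈ -4.9539e+5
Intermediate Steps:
Add(-494687, Mul(-1, Function('l')(Add(37, -141), 696))) = Add(-494687, Mul(-1, Pow(Add(Pow(Add(37, -141), 2), Pow(696, 2)), Rational(1, 2)))) = Add(-494687, Mul(-1, Pow(Add(Pow(-104, 2), 484416), Rational(1, 2)))) = Add(-494687, Mul(-1, Pow(Add(10816, 484416), Rational(1, 2)))) = Add(-494687, Mul(-1, Pow(495232, Rational(1, 2)))) = Add(-494687, Mul(-1, Mul(8, Pow(7738, Rational(1, 2))))) = Add(-494687, Mul(-8, Pow(7738, Rational(1, 2))))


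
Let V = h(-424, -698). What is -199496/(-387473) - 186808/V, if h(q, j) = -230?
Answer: 36214470132/44559395 ≈ 812.72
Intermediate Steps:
V = -230
-199496/(-387473) - 186808/V = -199496/(-387473) - 186808/(-230) = -199496*(-1/387473) - 186808*(-1/230) = 199496/387473 + 93404/115 = 36214470132/44559395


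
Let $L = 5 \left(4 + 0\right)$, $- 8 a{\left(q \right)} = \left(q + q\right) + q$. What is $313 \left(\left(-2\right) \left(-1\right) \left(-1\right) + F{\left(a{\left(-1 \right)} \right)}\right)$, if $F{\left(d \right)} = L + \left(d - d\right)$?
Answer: $5634$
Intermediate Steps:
$a{\left(q \right)} = - \frac{3 q}{8}$ ($a{\left(q \right)} = - \frac{\left(q + q\right) + q}{8} = - \frac{2 q + q}{8} = - \frac{3 q}{8}$)
$L = 20$ ($L = 5 \cdot 4 = 20$)
$F{\left(d \right)} = 20$ ($F{\left(d \right)} = 20 + \left(d - d\right) = 20 + 0 = 20$)
$313 \left(\left(-2\right) \left(-1\right) \left(-1\right) + F{\left(a{\left(-1 \right)} \right)}\right) = 313 \left(\left(-2\right) \left(-1\right) \left(-1\right) + 20\right) = 313 \left(2 \left(-1\right) + 20\right) = 313 \left(-2 + 20\right) = 313 \cdot 18 = 5634$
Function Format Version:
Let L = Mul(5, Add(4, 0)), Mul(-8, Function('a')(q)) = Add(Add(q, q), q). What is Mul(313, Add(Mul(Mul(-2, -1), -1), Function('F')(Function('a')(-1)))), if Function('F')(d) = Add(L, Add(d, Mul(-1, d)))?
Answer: 5634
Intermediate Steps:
Function('a')(q) = Mul(Rational(-3, 8), q) (Function('a')(q) = Mul(Rational(-1, 8), Add(Add(q, q), q)) = Mul(Rational(-1, 8), Add(Mul(2, q), q)) = Mul(Rational(-1, 8), Mul(3, q)) = Mul(Rational(-3, 8), q))
L = 20 (L = Mul(5, 4) = 20)
Function('F')(d) = 20 (Function('F')(d) = Add(20, Add(d, Mul(-1, d))) = Add(20, 0) = 20)
Mul(313, Add(Mul(Mul(-2, -1), -1), Function('F')(Function('a')(-1)))) = Mul(313, Add(Mul(Mul(-2, -1), -1), 20)) = Mul(313, Add(Mul(2, -1), 20)) = Mul(313, Add(-2, 20)) = Mul(313, 18) = 5634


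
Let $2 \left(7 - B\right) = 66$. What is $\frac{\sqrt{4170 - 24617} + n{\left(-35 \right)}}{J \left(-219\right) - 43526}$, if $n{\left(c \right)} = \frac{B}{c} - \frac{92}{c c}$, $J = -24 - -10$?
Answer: $- \frac{409}{24781750} - \frac{i \sqrt{20447}}{40460} \approx -1.6504 \cdot 10^{-5} - 0.0035342 i$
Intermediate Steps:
$B = -26$ ($B = 7 - 33 = -26$)
$J = -14$ ($J = -24 + 10 = -14$)
$n{\left(c \right)} = - \frac{92}{c^{2}} - \frac{26}{c}$ ($n{\left(c \right)} = - \frac{26}{c} - \frac{92}{c c} = - \frac{26}{c} - \frac{92}{c^{2}} = - \frac{92}{c^{2}} - \frac{26}{c}$)
$\frac{\sqrt{4170 - 24617} + n{\left(-35 \right)}}{J \left(-219\right) - 43526} = \frac{\sqrt{4170 - 24617} + \frac{2 \left(-46 - -455\right)}{1225}}{\left(-14\right) \left(-219\right) - 43526} = \frac{\sqrt{-20447} + 2 \cdot \frac{1}{1225} \left(-46 + 455\right)}{3066 - 43526} = \frac{i \sqrt{20447} + 2 \cdot \frac{1}{1225} \cdot 409}{-40460} = \left(i \sqrt{20447} + \frac{818}{1225}\right) \left(- \frac{1}{40460}\right) = \left(\frac{818}{1225} + i \sqrt{20447}\right) \left(- \frac{1}{40460}\right) = - \frac{409}{24781750} - \frac{i \sqrt{20447}}{40460}$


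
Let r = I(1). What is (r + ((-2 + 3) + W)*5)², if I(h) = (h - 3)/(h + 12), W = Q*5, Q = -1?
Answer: 68644/169 ≈ 406.18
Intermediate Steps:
W = -5 (W = -1*5 = -5)
I(h) = (-3 + h)/(12 + h)
r = -2/13 (r = (-3 + 1)/(12 + 1) = -2/13 ≈ -0.15385)
(r + ((-2 + 3) + W)*5)² = (-2/13 + ((-2 + 3) - 5)*5)² = (-2/13 + (1 - 5)*5)² = (-2/13 - 4*5)² = (-2/13 - 20)² = (-262/13)² = 68644/169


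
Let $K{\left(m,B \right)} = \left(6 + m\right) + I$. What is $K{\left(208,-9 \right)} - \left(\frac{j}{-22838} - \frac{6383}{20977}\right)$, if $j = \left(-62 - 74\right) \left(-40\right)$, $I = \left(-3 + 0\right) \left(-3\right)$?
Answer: $\frac{53546553866}{239536363} \approx 223.54$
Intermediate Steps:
$I = 9$ ($I = \left(-3\right) \left(-3\right) = 9$)
$j = 5440$ ($j = \left(-136\right) \left(-40\right) = 5440$)
$K{\left(m,B \right)} = 15 + m$ ($K{\left(m,B \right)} = \left(6 + m\right) + 9 = 15 + m$)
$K{\left(208,-9 \right)} - \left(\frac{j}{-22838} - \frac{6383}{20977}\right) = \left(15 + 208\right) - \left(\frac{5440}{-22838} - \frac{6383}{20977}\right) = 223 - \left(5440 \left(- \frac{1}{22838}\right) - \frac{6383}{20977}\right) = 223 - \left(- \frac{2720}{11419} - \frac{6383}{20977}\right) = 223 - - \frac{129944917}{239536363} = 223 + \frac{129944917}{239536363} = \frac{53546553866}{239536363}$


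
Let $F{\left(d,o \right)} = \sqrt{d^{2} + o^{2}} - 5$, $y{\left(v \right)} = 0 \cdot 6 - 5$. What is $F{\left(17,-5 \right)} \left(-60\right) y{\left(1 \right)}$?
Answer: $-1500 + 300 \sqrt{314} \approx 3816.0$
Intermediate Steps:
$y{\left(v \right)} = -5$ ($y{\left(v \right)} = 0 - 5 = -5$)
$F{\left(d,o \right)} = -5 + \sqrt{d^{2} + o^{2}}$
$F{\left(17,-5 \right)} \left(-60\right) y{\left(1 \right)} = \left(-5 + \sqrt{17^{2} + \left(-5\right)^{2}}\right) \left(-60\right) \left(-5\right) = \left(-5 + \sqrt{289 + 25}\right) \left(-60\right) \left(-5\right) = \left(-5 + \sqrt{314}\right) \left(-60\right) \left(-5\right) = \left(300 - 60 \sqrt{314}\right) \left(-5\right) = -1500 + 300 \sqrt{314}$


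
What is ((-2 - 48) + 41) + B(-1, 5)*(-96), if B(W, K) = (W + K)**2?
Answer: -1545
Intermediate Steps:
B(W, K) = (K + W)**2
((-2 - 48) + 41) + B(-1, 5)*(-96) = ((-2 - 48) + 41) + (5 - 1)**2*(-96) = (-50 + 41) + 4**2*(-96) = -9 + 16*(-96) = -9 - 1536 = -1545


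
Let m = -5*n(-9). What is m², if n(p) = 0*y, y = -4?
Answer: 0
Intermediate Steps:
n(p) = 0 (n(p) = 0*(-4) = 0)
m = 0 (m = -5*0 = 0)
m² = 0² = 0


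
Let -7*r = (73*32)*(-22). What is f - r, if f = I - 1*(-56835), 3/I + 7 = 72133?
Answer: 8329423033/168294 ≈ 49493.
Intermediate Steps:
I = 1/24042 (I = 3/(-7 + 72133) = 3/72126 = 3*(1/72126) = 1/24042 ≈ 4.1594e-5)
r = 51392/7 (r = -73*32*(-22)/7 = -2336*(-22)/7 = -⅐*(-51392) = 51392/7 ≈ 7341.7)
f = 1366427071/24042 (f = 1/24042 - 1*(-56835) = 1/24042 + 56835 = 1366427071/24042 ≈ 56835.)
f - r = 1366427071/24042 - 1*51392/7 = 1366427071/24042 - 51392/7 = 8329423033/168294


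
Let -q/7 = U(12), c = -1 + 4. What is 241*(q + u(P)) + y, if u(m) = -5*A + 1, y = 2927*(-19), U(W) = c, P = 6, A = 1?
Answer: -61638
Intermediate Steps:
c = 3
U(W) = 3
q = -21 (q = -7*3 = -21)
y = -55613
u(m) = -4 (u(m) = -5*1 + 1 = -5 + 1 = -4)
241*(q + u(P)) + y = 241*(-21 - 4) - 55613 = 241*(-25) - 55613 = -6025 - 55613 = -61638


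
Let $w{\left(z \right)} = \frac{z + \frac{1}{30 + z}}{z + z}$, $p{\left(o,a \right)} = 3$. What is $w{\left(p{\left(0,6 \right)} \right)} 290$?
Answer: $\frac{14500}{99} \approx 146.46$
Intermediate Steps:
$w{\left(z \right)} = \frac{z + \frac{1}{30 + z}}{2 z}$
$w{\left(p{\left(0,6 \right)} \right)} 290 = \frac{1 + 3^{2} + 30 \cdot 3}{2 \cdot 3 \left(30 + 3\right)} 290 = \frac{1}{2} \cdot \frac{1}{3} \cdot \frac{1}{33} \left(1 + 9 + 90\right) 290 = \frac{1}{2} \cdot \frac{1}{3} \cdot \frac{1}{33} \cdot 100 \cdot 290 = \frac{50}{99} \cdot 290 = \frac{14500}{99}$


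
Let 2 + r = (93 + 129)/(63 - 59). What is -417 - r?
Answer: -941/2 ≈ -470.50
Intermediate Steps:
r = 107/2 (r = -2 + (93 + 129)/(63 - 59) = -2 + 222/4 = -2 + 222*(¼) = -2 + 111/2 = 107/2 ≈ 53.500)
-417 - r = -417 - 1*107/2 = -417 - 107/2 = -941/2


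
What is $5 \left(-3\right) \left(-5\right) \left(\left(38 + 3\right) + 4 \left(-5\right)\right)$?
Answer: $1575$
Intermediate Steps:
$5 \left(-3\right) \left(-5\right) \left(\left(38 + 3\right) + 4 \left(-5\right)\right) = \left(-15\right) \left(-5\right) \left(41 - 20\right) = 75 \cdot 21 = 1575$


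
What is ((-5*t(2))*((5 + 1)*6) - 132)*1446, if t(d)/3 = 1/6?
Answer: -321012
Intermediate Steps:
t(d) = ½ (t(d) = 3/6 = 3*(⅙) = ½)
((-5*t(2))*((5 + 1)*6) - 132)*1446 = ((-5*½)*((5 + 1)*6) - 132)*1446 = (-15*6 - 132)*1446 = (-5/2*36 - 132)*1446 = (-90 - 132)*1446 = -222*1446 = -321012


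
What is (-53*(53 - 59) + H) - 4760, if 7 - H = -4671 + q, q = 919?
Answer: -683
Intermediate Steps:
H = 3759 (H = 7 - (-4671 + 919) = 7 - 1*(-3752) = 7 + 3752 = 3759)
(-53*(53 - 59) + H) - 4760 = (-53*(53 - 59) + 3759) - 4760 = (-53*(-6) + 3759) - 4760 = (318 + 3759) - 4760 = 4077 - 4760 = -683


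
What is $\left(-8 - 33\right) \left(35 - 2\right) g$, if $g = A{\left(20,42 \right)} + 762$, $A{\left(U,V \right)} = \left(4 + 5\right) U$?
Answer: $-1274526$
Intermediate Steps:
$A{\left(U,V \right)} = 9 U$
$g = 942$ ($g = 9 \cdot 20 + 762 = 180 + 762 = 942$)
$\left(-8 - 33\right) \left(35 - 2\right) g = \left(-8 - 33\right) \left(35 - 2\right) 942 = \left(-41\right) 33 \cdot 942 = \left(-1353\right) 942 = -1274526$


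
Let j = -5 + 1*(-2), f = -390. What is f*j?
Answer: 2730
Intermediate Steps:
j = -7 (j = -5 - 2 = -7)
f*j = -390*(-7) = 2730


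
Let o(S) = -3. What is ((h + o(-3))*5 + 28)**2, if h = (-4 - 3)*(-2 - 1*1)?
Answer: 13924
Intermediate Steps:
h = 21 (h = -7*(-2 - 1) = -7*(-3) = 21)
((h + o(-3))*5 + 28)**2 = ((21 - 3)*5 + 28)**2 = (18*5 + 28)**2 = (90 + 28)**2 = 118**2 = 13924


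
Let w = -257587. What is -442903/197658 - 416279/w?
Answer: -31805180479/50914131246 ≈ -0.62468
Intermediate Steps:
-442903/197658 - 416279/w = -442903/197658 - 416279/(-257587) = -442903*1/197658 - 416279*(-1/257587) = -442903/197658 + 416279/257587 = -31805180479/50914131246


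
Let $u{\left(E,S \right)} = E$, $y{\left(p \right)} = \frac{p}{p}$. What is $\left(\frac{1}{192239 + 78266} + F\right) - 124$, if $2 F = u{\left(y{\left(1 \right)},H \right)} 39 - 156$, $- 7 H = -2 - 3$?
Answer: $- \frac{98734323}{541010} \approx -182.5$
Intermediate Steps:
$H = \frac{5}{7}$ ($H = - \frac{-2 - 3}{7} = \left(- \frac{1}{7}\right) \left(-5\right) = \frac{5}{7} \approx 0.71429$)
$y{\left(p \right)} = 1$
$F = - \frac{117}{2}$ ($F = \frac{1 \cdot 39 - 156}{2} = \frac{39 - 156}{2} = \frac{1}{2} \left(-117\right) = - \frac{117}{2} \approx -58.5$)
$\left(\frac{1}{192239 + 78266} + F\right) - 124 = \left(\frac{1}{192239 + 78266} - \frac{117}{2}\right) - 124 = \left(\frac{1}{270505} - \frac{117}{2}\right) - 124 = - \frac{31649083}{541010} - 124 = - \frac{98734323}{541010}$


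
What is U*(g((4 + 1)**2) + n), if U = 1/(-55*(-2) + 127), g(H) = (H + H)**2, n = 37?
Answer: 2537/237 ≈ 10.705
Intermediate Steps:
g(H) = 4*H**2 (g(H) = (2*H)**2 = 4*H**2)
U = 1/237 (U = 1/(110 + 127) = 1/237 ≈ 0.0042194)
U*(g((4 + 1)**2) + n) = (4*((4 + 1)**2)**2 + 37)/237 = (4*(5**2)**2 + 37)/237 = (4*25**2 + 37)/237 = (4*625 + 37)/237 = (2500 + 37)/237 = (1/237)*2537 = 2537/237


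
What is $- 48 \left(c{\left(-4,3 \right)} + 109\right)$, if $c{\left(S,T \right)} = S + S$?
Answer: $-4848$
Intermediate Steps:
$c{\left(S,T \right)} = 2 S$
$- 48 \left(c{\left(-4,3 \right)} + 109\right) = - 48 \left(2 \left(-4\right) + 109\right) = - 48 \left(-8 + 109\right) = \left(-48\right) 101 = -4848$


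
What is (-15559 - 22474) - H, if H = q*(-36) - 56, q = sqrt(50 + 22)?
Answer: -37977 + 216*sqrt(2) ≈ -37672.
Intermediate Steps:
q = 6*sqrt(2) (q = sqrt(72) = 6*sqrt(2) ≈ 8.4853)
H = -56 - 216*sqrt(2) (H = (6*sqrt(2))*(-36) - 56 = -216*sqrt(2) - 56 = -56 - 216*sqrt(2) ≈ -361.47)
(-15559 - 22474) - H = (-15559 - 22474) - (-56 - 216*sqrt(2)) = -38033 + (56 + 216*sqrt(2)) = -37977 + 216*sqrt(2)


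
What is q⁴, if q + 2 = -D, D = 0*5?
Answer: 16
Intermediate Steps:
D = 0
q = -2 (q = -2 - 1*0 = -2 + 0 = -2)
q⁴ = (-2)⁴ = 16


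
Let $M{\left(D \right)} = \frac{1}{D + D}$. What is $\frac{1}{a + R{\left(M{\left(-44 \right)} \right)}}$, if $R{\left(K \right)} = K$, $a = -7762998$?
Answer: $- \frac{88}{683143825} \approx -1.2882 \cdot 10^{-7}$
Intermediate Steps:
$M{\left(D \right)} = \frac{1}{2 D}$
$\frac{1}{a + R{\left(M{\left(-44 \right)} \right)}} = \frac{1}{-7762998 + \frac{1}{2 \left(-44\right)}} = \frac{1}{-7762998 + \frac{1}{2} \left(- \frac{1}{44}\right)} = \frac{1}{-7762998 - \frac{1}{88}} = \frac{1}{- \frac{683143825}{88}} = - \frac{88}{683143825}$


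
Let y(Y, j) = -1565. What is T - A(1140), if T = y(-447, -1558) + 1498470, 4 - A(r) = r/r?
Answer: 1496902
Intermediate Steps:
A(r) = 3 (A(r) = 4 - r/r = 4 - 1*1 = 4 - 1 = 3)
T = 1496905 (T = -1565 + 1498470 = 1496905)
T - A(1140) = 1496905 - 1*3 = 1496905 - 3 = 1496902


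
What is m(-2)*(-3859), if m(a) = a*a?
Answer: -15436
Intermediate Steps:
m(a) = a²
m(-2)*(-3859) = (-2)²*(-3859) = 4*(-3859) = -15436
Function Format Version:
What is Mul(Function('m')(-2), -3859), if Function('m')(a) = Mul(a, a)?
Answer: -15436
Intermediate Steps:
Function('m')(a) = Pow(a, 2)
Mul(Function('m')(-2), -3859) = Mul(Pow(-2, 2), -3859) = Mul(4, -3859) = -15436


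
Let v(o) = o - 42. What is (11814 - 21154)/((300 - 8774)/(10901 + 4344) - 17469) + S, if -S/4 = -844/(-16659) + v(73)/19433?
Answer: 28073474387180504/86218025191398513 ≈ 0.32561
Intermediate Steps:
v(o) = -42 + o
S = -67671524/323734347 (S = -4*(-844/(-16659) + (-42 + 73)/19433) = -4*(-844*(-1/16659) + 31*(1/19433)) = -4*(844/16659 + 31/19433) = -4*16917881/323734347 = -67671524/323734347 ≈ -0.20903)
(11814 - 21154)/((300 - 8774)/(10901 + 4344) - 17469) + S = (11814 - 21154)/((300 - 8774)/(10901 + 4344) - 17469) - 67671524/323734347 = -9340/(-8474/15245 - 17469) - 67671524/323734347 = -9340/(-266323379/15245) - 67671524/323734347 = -9340*(-15245/266323379) - 67671524/323734347 = 142388300/266323379 - 67671524/323734347 = 28073474387180504/86218025191398513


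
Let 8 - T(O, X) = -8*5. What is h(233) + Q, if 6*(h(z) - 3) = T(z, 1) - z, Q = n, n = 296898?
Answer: 1781221/6 ≈ 2.9687e+5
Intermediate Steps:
Q = 296898
T(O, X) = 48 (T(O, X) = 8 - (-8)*5 = 8 - 1*(-40) = 8 + 40 = 48)
h(z) = 11 - z/6 (h(z) = 3 + (48 - z)/6 = 3 + (8 - z/6) = 11 - z/6)
h(233) + Q = (11 - ⅙*233) + 296898 = (11 - 233/6) + 296898 = -167/6 + 296898 = 1781221/6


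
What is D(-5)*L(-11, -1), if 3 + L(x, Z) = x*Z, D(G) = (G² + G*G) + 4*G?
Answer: 240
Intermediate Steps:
D(G) = 2*G² + 4*G (D(G) = (G² + G²) + 4*G = 2*G² + 4*G)
L(x, Z) = -3 + Z*x (L(x, Z) = -3 + x*Z = -3 + Z*x)
D(-5)*L(-11, -1) = (2*(-5)*(2 - 5))*(-3 - 1*(-11)) = (2*(-5)*(-3))*(-3 + 11) = 30*8 = 240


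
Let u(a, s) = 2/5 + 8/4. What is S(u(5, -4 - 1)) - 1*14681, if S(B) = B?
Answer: -73393/5 ≈ -14679.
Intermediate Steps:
u(a, s) = 12/5 (u(a, s) = 2*(⅕) + 8*(¼) = ⅖ + 2 = 12/5)
S(u(5, -4 - 1)) - 1*14681 = 12/5 - 1*14681 = 12/5 - 14681 = -73393/5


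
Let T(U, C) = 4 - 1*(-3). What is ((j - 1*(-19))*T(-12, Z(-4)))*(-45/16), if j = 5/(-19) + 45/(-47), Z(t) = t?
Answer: -5001255/14288 ≈ -350.03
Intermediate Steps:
T(U, C) = 7 (T(U, C) = 4 + 3 = 7)
j = -1090/893 (j = 5*(-1/19) + 45*(-1/47) = -5/19 - 45/47 = -1090/893 ≈ -1.2206)
((j - 1*(-19))*T(-12, Z(-4)))*(-45/16) = ((-1090/893 - 1*(-19))*7)*(-45/16) = ((-1090/893 + 19)*7)*(-45*1/16) = ((15877/893)*7)*(-45/16) = (111139/893)*(-45/16) = -5001255/14288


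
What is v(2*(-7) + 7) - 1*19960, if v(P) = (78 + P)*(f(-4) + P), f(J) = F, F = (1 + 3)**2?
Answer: -19321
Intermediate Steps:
F = 16 (F = 4**2 = 16)
f(J) = 16
v(P) = (16 + P)*(78 + P) (v(P) = (78 + P)*(16 + P) = (16 + P)*(78 + P))
v(2*(-7) + 7) - 1*19960 = (1248 + (2*(-7) + 7)**2 + 94*(2*(-7) + 7)) - 1*19960 = (1248 + (-14 + 7)**2 + 94*(-14 + 7)) - 19960 = (1248 + (-7)**2 + 94*(-7)) - 19960 = (1248 + 49 - 658) - 19960 = 639 - 19960 = -19321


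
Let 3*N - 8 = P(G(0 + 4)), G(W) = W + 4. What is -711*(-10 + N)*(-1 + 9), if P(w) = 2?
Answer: 37920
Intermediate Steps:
G(W) = 4 + W
N = 10/3 (N = 8/3 + (⅓)*2 = 8/3 + ⅔ = 10/3 ≈ 3.3333)
-711*(-10 + N)*(-1 + 9) = -711*(-10 + 10/3)*(-1 + 9) = -(-4740)*8 = -711*(-160/3) = 37920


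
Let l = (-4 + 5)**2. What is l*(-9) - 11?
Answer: -20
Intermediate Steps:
l = 1 (l = 1**2 = 1)
l*(-9) - 11 = 1*(-9) - 11 = -9 - 11 = -20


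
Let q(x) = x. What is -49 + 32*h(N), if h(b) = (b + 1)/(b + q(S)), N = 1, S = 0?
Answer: 15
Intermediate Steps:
h(b) = (1 + b)/b (h(b) = (b + 1)/(b + 0) = (1 + b)/b)
-49 + 32*h(N) = -49 + 32*((1 + 1)/1) = -49 + 32*(1*2) = -49 + 32*2 = -49 + 64 = 15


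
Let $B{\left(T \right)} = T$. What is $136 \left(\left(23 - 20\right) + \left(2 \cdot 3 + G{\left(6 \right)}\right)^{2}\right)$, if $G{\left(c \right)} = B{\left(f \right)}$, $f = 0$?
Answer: $5304$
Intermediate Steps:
$G{\left(c \right)} = 0$
$136 \left(\left(23 - 20\right) + \left(2 \cdot 3 + G{\left(6 \right)}\right)^{2}\right) = 136 \left(\left(23 - 20\right) + \left(2 \cdot 3 + 0\right)^{2}\right) = 136 \left(\left(23 - 20\right) + \left(6 + 0\right)^{2}\right) = 136 \left(3 + 6^{2}\right) = 136 \left(3 + 36\right) = 136 \cdot 39 = 5304$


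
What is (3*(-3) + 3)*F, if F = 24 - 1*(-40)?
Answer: -384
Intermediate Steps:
F = 64 (F = 24 + 40 = 64)
(3*(-3) + 3)*F = (3*(-3) + 3)*64 = (-9 + 3)*64 = -6*64 = -384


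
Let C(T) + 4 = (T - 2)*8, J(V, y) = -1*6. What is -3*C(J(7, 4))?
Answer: 204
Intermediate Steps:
J(V, y) = -6
C(T) = -20 + 8*T (C(T) = -4 + (T - 2)*8 = -4 + (-2 + T)*8 = -4 + (-16 + 8*T) = -20 + 8*T)
-3*C(J(7, 4)) = -3*(-20 + 8*(-6)) = -3*(-20 - 48) = -3*(-68) = 204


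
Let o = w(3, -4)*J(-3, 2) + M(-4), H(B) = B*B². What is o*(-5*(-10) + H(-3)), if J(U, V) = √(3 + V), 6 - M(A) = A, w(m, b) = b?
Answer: 230 - 92*√5 ≈ 24.282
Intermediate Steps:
H(B) = B³
M(A) = 6 - A
o = 10 - 4*√5 (o = -4*√(3 + 2) + (6 - 1*(-4)) = -4*√5 + (6 + 4) = -4*√5 + 10 = 10 - 4*√5 ≈ 1.0557)
o*(-5*(-10) + H(-3)) = (10 - 4*√5)*(-5*(-10) + (-3)³) = (10 - 4*√5)*(50 - 27) = (10 - 4*√5)*23 = 230 - 92*√5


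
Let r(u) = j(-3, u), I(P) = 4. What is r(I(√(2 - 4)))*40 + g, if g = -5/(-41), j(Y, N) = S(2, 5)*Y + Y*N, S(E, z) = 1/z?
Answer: -20659/41 ≈ -503.88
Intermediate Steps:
j(Y, N) = Y/5 + N*Y (j(Y, N) = Y/5 + Y*N = Y/5 + N*Y)
r(u) = -⅗ - 3*u (r(u) = -3*(⅕ + u) = -⅗ - 3*u)
g = 5/41 (g = -5*(-1/41) = 5/41 ≈ 0.12195)
r(I(√(2 - 4)))*40 + g = (-⅗ - 3*4)*40 + 5/41 = (-⅗ - 12)*40 + 5/41 = -63/5*40 + 5/41 = -504 + 5/41 = -20659/41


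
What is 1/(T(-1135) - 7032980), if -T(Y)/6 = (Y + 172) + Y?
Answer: -1/7020392 ≈ -1.4244e-7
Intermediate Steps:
T(Y) = -1032 - 12*Y (T(Y) = -6*((Y + 172) + Y) = -6*((172 + Y) + Y) = -6*(172 + 2*Y) = -1032 - 12*Y)
1/(T(-1135) - 7032980) = 1/((-1032 - 12*(-1135)) - 7032980) = 1/((-1032 + 13620) - 7032980) = 1/(12588 - 7032980) = 1/(-7020392) = -1/7020392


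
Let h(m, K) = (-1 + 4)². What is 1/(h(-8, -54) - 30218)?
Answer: -1/30209 ≈ -3.3103e-5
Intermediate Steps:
h(m, K) = 9 (h(m, K) = 3² = 9)
1/(h(-8, -54) - 30218) = 1/(9 - 30218) = 1/(-30209) = -1/30209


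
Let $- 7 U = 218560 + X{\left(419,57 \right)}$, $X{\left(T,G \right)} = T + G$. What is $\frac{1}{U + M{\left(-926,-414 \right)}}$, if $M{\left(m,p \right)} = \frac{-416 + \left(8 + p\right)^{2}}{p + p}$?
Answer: $- \frac{1449}{45628187} \approx -3.1757 \cdot 10^{-5}$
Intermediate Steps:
$X{\left(T,G \right)} = G + T$
$U = - \frac{219036}{7}$ ($U = - \frac{218560 + \left(57 + 419\right)}{7} = - \frac{218560 + 476}{7} = \left(- \frac{1}{7}\right) 219036 = - \frac{219036}{7} \approx -31291.0$)
$M{\left(m,p \right)} = \frac{-416 + \left(8 + p\right)^{2}}{2 p}$
$\frac{1}{U + M{\left(-926,-414 \right)}} = \frac{1}{- \frac{219036}{7} + \frac{-416 + \left(8 - 414\right)^{2}}{2 \left(-414\right)}} = \frac{1}{- \frac{219036}{7} + \frac{1}{2} \left(- \frac{1}{414}\right) \left(-416 + \left(-406\right)^{2}\right)} = \frac{1}{- \frac{219036}{7} + \frac{1}{2} \left(- \frac{1}{414}\right) \left(-416 + 164836\right)} = \frac{1}{- \frac{219036}{7} + \frac{1}{2} \left(- \frac{1}{414}\right) 164420} = \frac{1}{- \frac{219036}{7} - \frac{41105}{207}} = \frac{1}{- \frac{45628187}{1449}} = - \frac{1449}{45628187}$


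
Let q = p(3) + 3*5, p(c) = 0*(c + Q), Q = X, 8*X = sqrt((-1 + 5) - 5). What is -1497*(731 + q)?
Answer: -1116762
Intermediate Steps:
X = I/8 (X = sqrt((-1 + 5) - 5)/8 = sqrt(4 - 5)/8 = sqrt(-1)/8 = I/8 ≈ 0.125*I)
Q = I/8 ≈ 0.125*I
p(c) = 0 (p(c) = 0*(c + I/8) = 0)
q = 15 (q = 0 + 3*5 = 0 + 15 = 15)
-1497*(731 + q) = -1497*(731 + 15) = -1497*746 = -1116762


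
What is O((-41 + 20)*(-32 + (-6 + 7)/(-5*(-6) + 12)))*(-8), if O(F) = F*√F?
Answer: -2686*√2686 ≈ -1.3921e+5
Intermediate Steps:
O(F) = F^(3/2)
O((-41 + 20)*(-32 + (-6 + 7)/(-5*(-6) + 12)))*(-8) = ((-41 + 20)*(-32 + (-6 + 7)/(-5*(-6) + 12)))^(3/2)*(-8) = (-21*(-32 + 1/(30 + 12)))^(3/2)*(-8) = (-21*(-32 + 1/42))^(3/2)*(-8) = (-21*(-1343/42))^(3/2)*(-8) = (1343/2)^(3/2)*(-8) = (1343*√2686/4)*(-8) = -2686*√2686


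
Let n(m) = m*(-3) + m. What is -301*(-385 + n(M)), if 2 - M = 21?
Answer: 104447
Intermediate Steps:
M = -19 (M = 2 - 1*21 = 2 - 21 = -19)
n(m) = -2*m (n(m) = -3*m + m = -2*m)
-301*(-385 + n(M)) = -301*(-385 - 2*(-19)) = -301*(-385 + 38) = -301*(-347) = 104447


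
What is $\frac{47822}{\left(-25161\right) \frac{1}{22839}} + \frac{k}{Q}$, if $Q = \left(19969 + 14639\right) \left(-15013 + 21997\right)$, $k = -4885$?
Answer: $- \frac{87996276951679487}{2027156955264} \approx -43409.0$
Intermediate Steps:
$Q = 241702272$ ($Q = 34608 \cdot 6984 = 241702272$)
$\frac{47822}{\left(-25161\right) \frac{1}{22839}} + \frac{k}{Q} = \frac{47822}{\left(-25161\right) \frac{1}{22839}} - \frac{4885}{241702272} = \frac{47822}{- \frac{8387}{7613}} - \frac{4885}{241702272} = 47822 \left(- \frac{7613}{8387}\right) - \frac{4885}{241702272} = - \frac{364068886}{8387} - \frac{4885}{241702272} = - \frac{87996276951679487}{2027156955264}$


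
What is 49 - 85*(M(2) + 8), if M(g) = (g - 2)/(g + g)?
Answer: -631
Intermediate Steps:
M(g) = (-2 + g)/(2*g) (M(g) = (-2 + g)/((2*g)) = (-2 + g)*(1/(2*g)) = (-2 + g)/(2*g))
49 - 85*(M(2) + 8) = 49 - 85*((½)*(-2 + 2)/2 + 8) = 49 - 85*((½)*(½)*0 + 8) = 49 - 85*(0 + 8) = 49 - 85*8 = 49 - 680 = -631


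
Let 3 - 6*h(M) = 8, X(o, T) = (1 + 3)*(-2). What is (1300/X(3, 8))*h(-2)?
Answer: 1625/12 ≈ 135.42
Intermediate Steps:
X(o, T) = -8 (X(o, T) = 4*(-2) = -8)
h(M) = -5/6 (h(M) = 1/2 - 1/6*8 = 1/2 - 4/3 = -5/6)
(1300/X(3, 8))*h(-2) = (1300/(-8))*(-5/6) = (1300*(-1/8))*(-5/6) = -325/2*(-5/6) = 1625/12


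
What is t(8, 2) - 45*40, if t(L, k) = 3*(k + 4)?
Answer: -1782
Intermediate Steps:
t(L, k) = 12 + 3*k (t(L, k) = 3*(4 + k) = 12 + 3*k)
t(8, 2) - 45*40 = (12 + 3*2) - 45*40 = (12 + 6) - 1800 = 18 - 1800 = -1782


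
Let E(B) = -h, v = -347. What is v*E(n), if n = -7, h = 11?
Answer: 3817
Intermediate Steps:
E(B) = -11 (E(B) = -1*11 = -11)
v*E(n) = -347*(-11) = 3817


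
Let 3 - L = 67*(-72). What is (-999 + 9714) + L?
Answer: 13542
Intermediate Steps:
L = 4827 (L = 3 - 67*(-72) = 3 - 1*(-4824) = 3 + 4824 = 4827)
(-999 + 9714) + L = (-999 + 9714) + 4827 = 8715 + 4827 = 13542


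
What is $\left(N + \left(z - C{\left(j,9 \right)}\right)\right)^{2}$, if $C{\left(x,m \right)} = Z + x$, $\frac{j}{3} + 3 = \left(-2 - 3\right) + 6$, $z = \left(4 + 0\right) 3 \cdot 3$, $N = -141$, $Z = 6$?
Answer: $11025$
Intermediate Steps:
$z = 36$ ($z = 4 \cdot 3 \cdot 3 = 12 \cdot 3 = 36$)
$j = -6$ ($j = -9 + 3 \left(\left(-2 - 3\right) + 6\right) = -9 + 3 \left(-5 + 6\right) = -9 + 3 \cdot 1 = -9 + 3 = -6$)
$C{\left(x,m \right)} = 6 + x$
$\left(N + \left(z - C{\left(j,9 \right)}\right)\right)^{2} = \left(-141 + \left(36 - \left(6 - 6\right)\right)\right)^{2} = \left(-141 + \left(36 - 0\right)\right)^{2} = \left(-141 + \left(36 + 0\right)\right)^{2} = \left(-141 + 36\right)^{2} = \left(-105\right)^{2} = 11025$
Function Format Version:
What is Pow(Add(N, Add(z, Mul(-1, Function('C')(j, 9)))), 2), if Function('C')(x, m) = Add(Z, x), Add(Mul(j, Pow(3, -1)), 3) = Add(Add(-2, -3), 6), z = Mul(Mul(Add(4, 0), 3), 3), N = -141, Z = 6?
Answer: 11025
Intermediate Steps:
z = 36 (z = Mul(Mul(4, 3), 3) = Mul(12, 3) = 36)
j = -6 (j = Add(-9, Mul(3, Add(Add(-2, -3), 6))) = Add(-9, Mul(3, Add(-5, 6))) = Add(-9, Mul(3, 1)) = Add(-9, 3) = -6)
Function('C')(x, m) = Add(6, x)
Pow(Add(N, Add(z, Mul(-1, Function('C')(j, 9)))), 2) = Pow(Add(-141, Add(36, Mul(-1, Add(6, -6)))), 2) = Pow(Add(-141, Add(36, Mul(-1, 0))), 2) = Pow(Add(-141, Add(36, 0)), 2) = Pow(Add(-141, 36), 2) = Pow(-105, 2) = 11025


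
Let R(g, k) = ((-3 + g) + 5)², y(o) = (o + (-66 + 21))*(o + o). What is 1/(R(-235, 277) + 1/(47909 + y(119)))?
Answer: 65521/3557069570 ≈ 1.8420e-5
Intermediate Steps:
y(o) = 2*o*(-45 + o) (y(o) = (o - 45)*(2*o) = (-45 + o)*(2*o) = 2*o*(-45 + o))
R(g, k) = (2 + g)²
1/(R(-235, 277) + 1/(47909 + y(119))) = 1/((2 - 235)² + 1/(47909 + 2*119*(-45 + 119))) = 1/((-233)² + 1/(47909 + 2*119*74)) = 1/(54289 + 1/(47909 + 17612)) = 1/(54289 + 1/65521) = 1/(3557069570/65521) = 65521/3557069570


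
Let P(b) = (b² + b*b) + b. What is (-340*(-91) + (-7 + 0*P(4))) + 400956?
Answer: 431889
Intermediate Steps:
P(b) = b + 2*b² (P(b) = (b² + b²) + b = 2*b² + b = b + 2*b²)
(-340*(-91) + (-7 + 0*P(4))) + 400956 = (-340*(-91) + (-7 + 0*(4*(1 + 2*4)))) + 400956 = (30940 + (-7 + 0*(4*(1 + 8)))) + 400956 = (30940 + (-7 + 0*(4*9))) + 400956 = (30940 + (-7 + 0*36)) + 400956 = (30940 + (-7 + 0)) + 400956 = (30940 - 7) + 400956 = 30933 + 400956 = 431889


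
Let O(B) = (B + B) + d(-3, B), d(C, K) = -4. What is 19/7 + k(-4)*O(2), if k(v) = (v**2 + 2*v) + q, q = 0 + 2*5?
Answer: 19/7 ≈ 2.7143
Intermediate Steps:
q = 10 (q = 0 + 10 = 10)
k(v) = 10 + v**2 + 2*v (k(v) = (v**2 + 2*v) + 10 = 10 + v**2 + 2*v)
O(B) = -4 + 2*B (O(B) = (B + B) - 4 = 2*B - 4 = -4 + 2*B)
19/7 + k(-4)*O(2) = 19/7 + (10 + (-4)**2 + 2*(-4))*(-4 + 2*2) = 19*(1/7) + (10 + 16 - 8)*(-4 + 4) = 19/7 + 18*0 = 19/7 + 0 = 19/7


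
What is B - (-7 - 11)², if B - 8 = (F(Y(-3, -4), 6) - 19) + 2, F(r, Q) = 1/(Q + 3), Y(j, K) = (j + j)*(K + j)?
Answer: -2996/9 ≈ -332.89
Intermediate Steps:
Y(j, K) = 2*j*(K + j) (Y(j, K) = (2*j)*(K + j) = 2*j*(K + j))
F(r, Q) = 1/(3 + Q)
B = -80/9 (B = 8 + ((1/(3 + 6) - 19) + 2) = 8 + ((1/9 - 19) + 2) = 8 + ((⅑ - 19) + 2) = 8 + (-170/9 + 2) = 8 - 152/9 = -80/9 ≈ -8.8889)
B - (-7 - 11)² = -80/9 - (-7 - 11)² = -80/9 - 1*(-18)² = -80/9 - 1*324 = -80/9 - 324 = -2996/9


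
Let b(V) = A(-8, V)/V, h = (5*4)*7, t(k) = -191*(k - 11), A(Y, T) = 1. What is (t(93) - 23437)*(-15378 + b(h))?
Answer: 84176979981/140 ≈ 6.0126e+8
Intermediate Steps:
t(k) = 2101 - 191*k (t(k) = -191*(-11 + k) = 2101 - 191*k)
h = 140 (h = 20*7 = 140)
b(V) = 1/V
(t(93) - 23437)*(-15378 + b(h)) = ((2101 - 191*93) - 23437)*(-15378 + 1/140) = ((2101 - 17763) - 23437)*(-15378 + 1/140) = (-15662 - 23437)*(-2152919/140) = -39099*(-2152919/140) = 84176979981/140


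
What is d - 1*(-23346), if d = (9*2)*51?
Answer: 24264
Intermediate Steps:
d = 918 (d = 18*51 = 918)
d - 1*(-23346) = 918 - 1*(-23346) = 918 + 23346 = 24264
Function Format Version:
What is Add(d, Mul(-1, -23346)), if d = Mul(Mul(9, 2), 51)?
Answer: 24264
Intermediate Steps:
d = 918 (d = Mul(18, 51) = 918)
Add(d, Mul(-1, -23346)) = Add(918, Mul(-1, -23346)) = Add(918, 23346) = 24264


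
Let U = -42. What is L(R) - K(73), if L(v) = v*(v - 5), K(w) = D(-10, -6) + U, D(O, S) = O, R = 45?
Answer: 1852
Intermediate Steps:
K(w) = -52 (K(w) = -10 - 42 = -52)
L(v) = v*(-5 + v)
L(R) - K(73) = 45*(-5 + 45) - 1*(-52) = 45*40 + 52 = 1800 + 52 = 1852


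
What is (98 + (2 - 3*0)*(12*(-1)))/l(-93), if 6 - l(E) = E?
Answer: 74/99 ≈ 0.74747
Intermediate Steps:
l(E) = 6 - E
(98 + (2 - 3*0)*(12*(-1)))/l(-93) = (98 + (2 - 3*0)*(12*(-1)))/(6 - 1*(-93)) = (98 + (2 + 0)*(-12))/(6 + 93) = (98 + 2*(-12))/99 = (98 - 24)*(1/99) = 74*(1/99) = 74/99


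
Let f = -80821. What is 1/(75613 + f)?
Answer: -1/5208 ≈ -0.00019201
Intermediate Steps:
1/(75613 + f) = 1/(75613 - 80821) = 1/(-5208) = -1/5208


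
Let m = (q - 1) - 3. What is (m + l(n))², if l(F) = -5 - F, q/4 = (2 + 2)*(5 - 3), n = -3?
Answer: 676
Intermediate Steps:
q = 32 (q = 4*((2 + 2)*(5 - 3)) = 4*(4*2) = 4*8 = 32)
m = 28 (m = (32 - 1) - 3 = 31 - 3 = 28)
(m + l(n))² = (28 + (-5 - 1*(-3)))² = (28 + (-5 + 3))² = (28 - 2)² = 26² = 676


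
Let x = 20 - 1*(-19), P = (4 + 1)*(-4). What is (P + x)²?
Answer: 361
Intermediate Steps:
P = -20 (P = 5*(-4) = -20)
x = 39 (x = 20 + 19 = 39)
(P + x)² = (-20 + 39)² = 19² = 361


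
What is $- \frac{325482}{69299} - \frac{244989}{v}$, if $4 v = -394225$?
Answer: $- \frac{60403170606}{27319398275} \approx -2.211$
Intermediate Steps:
$v = - \frac{394225}{4}$ ($v = \frac{1}{4} \left(-394225\right) = - \frac{394225}{4} \approx -98556.0$)
$- \frac{325482}{69299} - \frac{244989}{v} = - \frac{325482}{69299} - \frac{244989}{- \frac{394225}{4}} = \left(-325482\right) \frac{1}{69299} - - \frac{979956}{394225} = - \frac{325482}{69299} + \frac{979956}{394225} = - \frac{60403170606}{27319398275}$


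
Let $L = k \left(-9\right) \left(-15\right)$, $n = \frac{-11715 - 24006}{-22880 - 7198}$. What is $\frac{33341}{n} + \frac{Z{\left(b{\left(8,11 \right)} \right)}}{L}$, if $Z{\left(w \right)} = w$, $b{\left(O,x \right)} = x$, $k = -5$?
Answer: $\frac{44216491}{1575} \approx 28074.0$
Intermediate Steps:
$n = \frac{1323}{1114}$ ($n = - \frac{35721}{-30078} = \left(-35721\right) \left(- \frac{1}{30078}\right) = \frac{1323}{1114} \approx 1.1876$)
$L = -675$ ($L = \left(-5\right) \left(-9\right) \left(-15\right) = 45 \left(-15\right) = -675$)
$\frac{33341}{n} + \frac{Z{\left(b{\left(8,11 \right)} \right)}}{L} = \frac{33341}{\frac{1323}{1114}} + \frac{11}{-675} = 33341 \cdot \frac{1114}{1323} + 11 \left(- \frac{1}{675}\right) = \frac{5305982}{189} - \frac{11}{675} = \frac{44216491}{1575}$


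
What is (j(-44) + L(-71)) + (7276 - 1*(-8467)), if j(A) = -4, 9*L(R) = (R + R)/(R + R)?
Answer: 141652/9 ≈ 15739.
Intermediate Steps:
L(R) = ⅑ (L(R) = ((R + R)/(R + R))/9 = ((2*R)/((2*R)))/9 = ((2*R)*(1/(2*R)))/9 = (⅑)*1 = ⅑)
(j(-44) + L(-71)) + (7276 - 1*(-8467)) = (-4 + ⅑) + (7276 - 1*(-8467)) = -35/9 + (7276 + 8467) = -35/9 + 15743 = 141652/9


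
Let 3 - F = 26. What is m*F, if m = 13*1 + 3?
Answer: -368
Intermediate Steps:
F = -23 (F = 3 - 1*26 = 3 - 26 = -23)
m = 16 (m = 13 + 3 = 16)
m*F = 16*(-23) = -368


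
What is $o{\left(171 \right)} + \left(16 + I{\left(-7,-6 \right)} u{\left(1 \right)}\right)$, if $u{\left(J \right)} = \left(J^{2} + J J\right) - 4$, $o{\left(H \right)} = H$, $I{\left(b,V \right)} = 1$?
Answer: $185$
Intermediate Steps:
$u{\left(J \right)} = -4 + 2 J^{2}$ ($u{\left(J \right)} = \left(J^{2} + J^{2}\right) - 4 = 2 J^{2} - 4 = -4 + 2 J^{2}$)
$o{\left(171 \right)} + \left(16 + I{\left(-7,-6 \right)} u{\left(1 \right)}\right) = 171 + \left(16 + 1 \left(-4 + 2 \cdot 1^{2}\right)\right) = 171 + \left(16 + 1 \left(-4 + 2 \cdot 1\right)\right) = 171 + \left(16 + 1 \left(-4 + 2\right)\right) = 171 + \left(16 + 1 \left(-2\right)\right) = 171 + \left(16 - 2\right) = 171 + 14 = 185$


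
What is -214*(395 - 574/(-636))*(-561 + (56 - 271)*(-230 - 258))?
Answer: -1405817897461/159 ≈ -8.8416e+9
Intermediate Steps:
-214*(395 - 574/(-636))*(-561 + (56 - 271)*(-230 - 258)) = -214*(395 - 574*(-1/636))*(-561 - 215*(-488)) = -214*(395 + 287/318)*(-561 + 104920) = -13470979*104359/159 = -214*13138485023/318 = -1405817897461/159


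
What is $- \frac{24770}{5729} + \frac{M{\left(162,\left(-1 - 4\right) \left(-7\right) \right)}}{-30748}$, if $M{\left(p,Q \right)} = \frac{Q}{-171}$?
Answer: $- \frac{130238180645}{30122554932} \approx -4.3236$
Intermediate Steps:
$M{\left(p,Q \right)} = - \frac{Q}{171}$ ($M{\left(p,Q \right)} = Q \left(- \frac{1}{171}\right) = - \frac{Q}{171}$)
$- \frac{24770}{5729} + \frac{M{\left(162,\left(-1 - 4\right) \left(-7\right) \right)}}{-30748} = - \frac{24770}{5729} + \frac{\left(- \frac{1}{171}\right) \left(-1 - 4\right) \left(-7\right)}{-30748} = \left(-24770\right) \frac{1}{5729} + - \frac{\left(-5\right) \left(-7\right)}{171} \left(- \frac{1}{30748}\right) = - \frac{24770}{5729} + \left(- \frac{1}{171}\right) 35 \left(- \frac{1}{30748}\right) = - \frac{24770}{5729} - - \frac{35}{5257908} = - \frac{24770}{5729} + \frac{35}{5257908} = - \frac{130238180645}{30122554932}$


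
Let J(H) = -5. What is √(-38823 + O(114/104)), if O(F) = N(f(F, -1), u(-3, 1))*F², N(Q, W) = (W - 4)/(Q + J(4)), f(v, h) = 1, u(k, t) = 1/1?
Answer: I*√419899821/104 ≈ 197.03*I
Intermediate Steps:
u(k, t) = 1
N(Q, W) = (-4 + W)/(-5 + Q) (N(Q, W) = (W - 4)/(Q - 5) = (-4 + W)/(-5 + Q))
O(F) = 3*F²/4 (O(F) = ((-4 + 1)/(-5 + 1))*F² = (-3/(-4))*F² = (-¼*(-3))*F² = 3*F²/4)
√(-38823 + O(114/104)) = √(-38823 + 3*(114/104)²/4) = √(-38823 + 3*(114*(1/104))²/4) = √(-38823 + 3*(57/52)²/4) = √(-38823 + (¾)*(3249/2704)) = √(-38823 + 9747/10816) = √(-419899821/10816) = I*√419899821/104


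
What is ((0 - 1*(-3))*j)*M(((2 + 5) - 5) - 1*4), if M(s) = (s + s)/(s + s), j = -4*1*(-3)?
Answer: 36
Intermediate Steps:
j = 12 (j = -4*(-3) = 12)
M(s) = 1 (M(s) = (2*s)/((2*s)) = (2*s)*(1/(2*s)) = 1)
((0 - 1*(-3))*j)*M(((2 + 5) - 5) - 1*4) = ((0 - 1*(-3))*12)*1 = ((0 + 3)*12)*1 = (3*12)*1 = 36*1 = 36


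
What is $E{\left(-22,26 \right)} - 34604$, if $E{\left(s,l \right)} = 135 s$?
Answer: $-37574$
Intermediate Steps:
$E{\left(-22,26 \right)} - 34604 = 135 \left(-22\right) - 34604 = -2970 - 34604 = -37574$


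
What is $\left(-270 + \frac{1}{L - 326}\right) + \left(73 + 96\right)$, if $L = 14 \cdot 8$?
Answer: $- \frac{21615}{214} \approx -101.0$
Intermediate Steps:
$L = 112$
$\left(-270 + \frac{1}{L - 326}\right) + \left(73 + 96\right) = \left(-270 + \frac{1}{112 - 326}\right) + \left(73 + 96\right) = \left(-270 + \frac{1}{-214}\right) + 169 = \left(-270 - \frac{1}{214}\right) + 169 = - \frac{57781}{214} + 169 = - \frac{21615}{214}$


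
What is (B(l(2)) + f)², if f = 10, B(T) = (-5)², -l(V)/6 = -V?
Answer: 1225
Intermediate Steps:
l(V) = 6*V (l(V) = -(-6)*V = 6*V)
B(T) = 25
(B(l(2)) + f)² = (25 + 10)² = 35² = 1225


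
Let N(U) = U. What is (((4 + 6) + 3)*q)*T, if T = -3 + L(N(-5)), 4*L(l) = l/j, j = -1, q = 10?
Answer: -455/2 ≈ -227.50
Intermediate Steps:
L(l) = -l/4 (L(l) = (l/(-1))/4 = (l*(-1))/4 = (-l)/4 = -l/4)
T = -7/4 (T = -3 - 1/4*(-5) = -3 + 5/4 = -7/4 ≈ -1.7500)
(((4 + 6) + 3)*q)*T = (((4 + 6) + 3)*10)*(-7/4) = ((10 + 3)*10)*(-7/4) = (13*10)*(-7/4) = 130*(-7/4) = -455/2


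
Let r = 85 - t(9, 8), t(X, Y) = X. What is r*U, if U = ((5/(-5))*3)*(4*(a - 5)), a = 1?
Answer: 3648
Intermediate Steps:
r = 76 (r = 85 - 1*9 = 85 - 9 = 76)
U = 48 (U = ((5/(-5))*3)*(4*(1 - 5)) = ((5*(-⅕))*3)*(4*(-4)) = -1*3*(-16) = -3*(-16) = 48)
r*U = 76*48 = 3648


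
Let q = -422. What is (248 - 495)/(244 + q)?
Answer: 247/178 ≈ 1.3876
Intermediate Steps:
(248 - 495)/(244 + q) = (248 - 495)/(244 - 422) = -247/(-178) = -247*(-1/178) = 247/178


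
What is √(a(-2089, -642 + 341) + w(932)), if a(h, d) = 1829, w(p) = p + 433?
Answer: √3194 ≈ 56.516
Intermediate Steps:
w(p) = 433 + p
√(a(-2089, -642 + 341) + w(932)) = √(1829 + (433 + 932)) = √(1829 + 1365) = √3194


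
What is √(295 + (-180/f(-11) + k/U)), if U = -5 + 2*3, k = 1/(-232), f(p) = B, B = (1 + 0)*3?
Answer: √3162102/116 ≈ 15.330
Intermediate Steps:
B = 3 (B = 1*3 = 3)
f(p) = 3
k = -1/232 ≈ -0.0043103
U = 1 (U = -5 + 6 = 1)
√(295 + (-180/f(-11) + k/U)) = √(295 + (-180/3 - 1/232/1)) = √(295 + (-180*⅓ - 1/232*1)) = √(295 + (-60 - 1/232)) = √(295 - 13921/232) = √(54519/232) = √3162102/116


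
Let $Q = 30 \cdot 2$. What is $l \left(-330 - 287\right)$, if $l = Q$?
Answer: $-37020$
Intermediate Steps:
$Q = 60$
$l = 60$
$l \left(-330 - 287\right) = 60 \left(-330 - 287\right) = 60 \left(-617\right) = -37020$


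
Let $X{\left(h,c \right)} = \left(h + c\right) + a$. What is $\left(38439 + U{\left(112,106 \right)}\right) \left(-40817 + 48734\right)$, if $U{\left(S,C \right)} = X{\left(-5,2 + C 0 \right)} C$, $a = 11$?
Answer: $311035179$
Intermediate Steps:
$X{\left(h,c \right)} = 11 + c + h$ ($X{\left(h,c \right)} = \left(h + c\right) + 11 = \left(c + h\right) + 11 = 11 + c + h$)
$U{\left(S,C \right)} = 8 C$ ($U{\left(S,C \right)} = \left(11 + \left(2 + C 0\right) - 5\right) C = \left(11 + \left(2 + 0\right) - 5\right) C = \left(11 + 2 - 5\right) C = 8 C$)
$\left(38439 + U{\left(112,106 \right)}\right) \left(-40817 + 48734\right) = \left(38439 + 8 \cdot 106\right) \left(-40817 + 48734\right) = \left(38439 + 848\right) 7917 = 39287 \cdot 7917 = 311035179$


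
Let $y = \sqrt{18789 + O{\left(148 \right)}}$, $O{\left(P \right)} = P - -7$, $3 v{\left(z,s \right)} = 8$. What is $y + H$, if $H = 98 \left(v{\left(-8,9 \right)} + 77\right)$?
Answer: $\frac{23422}{3} + 16 \sqrt{74} \approx 7945.0$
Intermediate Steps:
$v{\left(z,s \right)} = \frac{8}{3}$ ($v{\left(z,s \right)} = \frac{1}{3} \cdot 8 = \frac{8}{3}$)
$O{\left(P \right)} = 7 + P$ ($O{\left(P \right)} = P + 7 = 7 + P$)
$y = 16 \sqrt{74}$ ($y = \sqrt{18789 + \left(7 + 148\right)} = \sqrt{18789 + 155} = \sqrt{18944} = 16 \sqrt{74} \approx 137.64$)
$H = \frac{23422}{3}$ ($H = 98 \left(\frac{8}{3} + 77\right) = 98 \cdot \frac{239}{3} = \frac{23422}{3} \approx 7807.3$)
$y + H = 16 \sqrt{74} + \frac{23422}{3} = \frac{23422}{3} + 16 \sqrt{74}$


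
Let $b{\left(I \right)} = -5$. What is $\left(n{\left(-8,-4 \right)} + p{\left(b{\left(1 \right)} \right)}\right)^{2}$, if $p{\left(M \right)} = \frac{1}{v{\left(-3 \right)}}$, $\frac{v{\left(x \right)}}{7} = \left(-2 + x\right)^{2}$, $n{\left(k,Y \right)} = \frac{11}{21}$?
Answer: $\frac{77284}{275625} \approx 0.2804$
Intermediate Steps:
$n{\left(k,Y \right)} = \frac{11}{21}$ ($n{\left(k,Y \right)} = 11 \cdot \frac{1}{21} = \frac{11}{21}$)
$v{\left(x \right)} = 7 \left(-2 + x\right)^{2}$
$p{\left(M \right)} = \frac{1}{175}$ ($p{\left(M \right)} = \frac{1}{7 \left(-2 - 3\right)^{2}} = \frac{1}{7 \left(-5\right)^{2}} = \frac{1}{7 \cdot 25} = \frac{1}{175}$)
$\left(n{\left(-8,-4 \right)} + p{\left(b{\left(1 \right)} \right)}\right)^{2} = \left(\frac{11}{21} + \frac{1}{175}\right)^{2} = \left(\frac{278}{525}\right)^{2} = \frac{77284}{275625}$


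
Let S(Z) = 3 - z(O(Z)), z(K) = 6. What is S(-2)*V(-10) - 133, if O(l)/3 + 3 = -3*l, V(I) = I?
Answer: -103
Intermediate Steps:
O(l) = -9 - 9*l (O(l) = -9 + 3*(-3*l) = -9 - 9*l)
S(Z) = -3 (S(Z) = 3 - 1*6 = 3 - 6 = -3)
S(-2)*V(-10) - 133 = -3*(-10) - 133 = 30 - 133 = -103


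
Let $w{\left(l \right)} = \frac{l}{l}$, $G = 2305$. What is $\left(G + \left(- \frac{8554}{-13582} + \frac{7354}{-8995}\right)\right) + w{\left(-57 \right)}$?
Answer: $\frac{140850644371}{61085045} \approx 2305.8$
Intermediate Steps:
$w{\left(l \right)} = 1$
$\left(G + \left(- \frac{8554}{-13582} + \frac{7354}{-8995}\right)\right) + w{\left(-57 \right)} = \left(2305 + \left(- \frac{8554}{-13582} + \frac{7354}{-8995}\right)\right) + 1 = \left(2305 + \left(\left(-8554\right) \left(- \frac{1}{13582}\right) + 7354 \left(- \frac{1}{8995}\right)\right)\right) + 1 = \left(2305 + \left(\frac{4277}{6791} - \frac{7354}{8995}\right)\right) + 1 = \left(2305 - \frac{11469399}{61085045}\right) + 1 = \frac{140789559326}{61085045} + 1 = \frac{140850644371}{61085045}$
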